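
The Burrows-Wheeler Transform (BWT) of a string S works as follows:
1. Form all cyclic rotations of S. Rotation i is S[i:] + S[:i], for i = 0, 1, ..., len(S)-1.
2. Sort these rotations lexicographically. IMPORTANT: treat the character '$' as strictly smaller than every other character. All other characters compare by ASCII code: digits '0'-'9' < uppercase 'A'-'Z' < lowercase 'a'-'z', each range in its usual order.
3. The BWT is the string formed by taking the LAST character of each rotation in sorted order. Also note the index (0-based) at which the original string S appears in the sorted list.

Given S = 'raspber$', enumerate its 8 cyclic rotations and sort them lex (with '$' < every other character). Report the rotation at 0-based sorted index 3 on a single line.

All 8 rotations (rotation i = S[i:]+S[:i]):
  rot[0] = raspber$
  rot[1] = aspber$r
  rot[2] = spber$ra
  rot[3] = pber$ras
  rot[4] = ber$rasp
  rot[5] = er$raspb
  rot[6] = r$raspbe
  rot[7] = $raspber
Sorted (with $ < everything):
  sorted[0] = $raspber
  sorted[1] = aspber$r
  sorted[2] = ber$rasp
  sorted[3] = er$raspb
  sorted[4] = pber$ras
  sorted[5] = r$raspbe
  sorted[6] = raspber$
  sorted[7] = spber$ra
sorted[3] = er$raspb

Answer: er$raspb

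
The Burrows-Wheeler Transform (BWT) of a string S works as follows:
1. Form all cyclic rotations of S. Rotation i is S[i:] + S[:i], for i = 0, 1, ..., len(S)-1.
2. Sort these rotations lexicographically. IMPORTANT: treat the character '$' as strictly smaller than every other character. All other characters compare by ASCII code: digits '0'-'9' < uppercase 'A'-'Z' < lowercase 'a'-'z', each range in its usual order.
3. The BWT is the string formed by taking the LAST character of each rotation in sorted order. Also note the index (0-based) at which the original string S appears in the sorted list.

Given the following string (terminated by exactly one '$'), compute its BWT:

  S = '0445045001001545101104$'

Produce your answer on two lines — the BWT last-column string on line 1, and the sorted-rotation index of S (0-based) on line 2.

All 23 rotations (rotation i = S[i:]+S[:i]):
  rot[0] = 0445045001001545101104$
  rot[1] = 445045001001545101104$0
  rot[2] = 45045001001545101104$04
  rot[3] = 5045001001545101104$044
  rot[4] = 045001001545101104$0445
  rot[5] = 45001001545101104$04450
  rot[6] = 5001001545101104$044504
  rot[7] = 001001545101104$0445045
  rot[8] = 01001545101104$04450450
  rot[9] = 1001545101104$044504500
  rot[10] = 001545101104$0445045001
  rot[11] = 01545101104$04450450010
  rot[12] = 1545101104$044504500100
  rot[13] = 545101104$0445045001001
  rot[14] = 45101104$04450450010015
  rot[15] = 5101104$044504500100154
  rot[16] = 101104$0445045001001545
  rot[17] = 01104$04450450010015451
  rot[18] = 1104$044504500100154510
  rot[19] = 104$0445045001001545101
  rot[20] = 04$04450450010015451011
  rot[21] = 4$044504500100154510110
  rot[22] = $0445045001001545101104
Sorted (with $ < everything):
  sorted[0] = $0445045001001545101104  (last char: '4')
  sorted[1] = 001001545101104$0445045  (last char: '5')
  sorted[2] = 001545101104$0445045001  (last char: '1')
  sorted[3] = 01001545101104$04450450  (last char: '0')
  sorted[4] = 01104$04450450010015451  (last char: '1')
  sorted[5] = 01545101104$04450450010  (last char: '0')
  sorted[6] = 04$04450450010015451011  (last char: '1')
  sorted[7] = 0445045001001545101104$  (last char: '$')
  sorted[8] = 045001001545101104$0445  (last char: '5')
  sorted[9] = 1001545101104$044504500  (last char: '0')
  sorted[10] = 101104$0445045001001545  (last char: '5')
  sorted[11] = 104$0445045001001545101  (last char: '1')
  sorted[12] = 1104$044504500100154510  (last char: '0')
  sorted[13] = 1545101104$044504500100  (last char: '0')
  sorted[14] = 4$044504500100154510110  (last char: '0')
  sorted[15] = 445045001001545101104$0  (last char: '0')
  sorted[16] = 45001001545101104$04450  (last char: '0')
  sorted[17] = 45045001001545101104$04  (last char: '4')
  sorted[18] = 45101104$04450450010015  (last char: '5')
  sorted[19] = 5001001545101104$044504  (last char: '4')
  sorted[20] = 5045001001545101104$044  (last char: '4')
  sorted[21] = 5101104$044504500100154  (last char: '4')
  sorted[22] = 545101104$0445045001001  (last char: '1')
Last column: 4510101$505100000454441
Original string S is at sorted index 7

Answer: 4510101$505100000454441
7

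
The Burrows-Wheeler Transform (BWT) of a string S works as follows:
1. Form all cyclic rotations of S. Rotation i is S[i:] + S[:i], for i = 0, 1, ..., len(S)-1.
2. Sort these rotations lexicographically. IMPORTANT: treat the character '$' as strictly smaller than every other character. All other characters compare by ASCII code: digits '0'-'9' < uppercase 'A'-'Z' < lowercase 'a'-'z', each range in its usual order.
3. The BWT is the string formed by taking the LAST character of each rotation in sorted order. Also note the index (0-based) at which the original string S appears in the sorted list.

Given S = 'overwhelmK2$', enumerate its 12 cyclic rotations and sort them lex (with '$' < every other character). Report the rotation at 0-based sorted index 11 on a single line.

All 12 rotations (rotation i = S[i:]+S[:i]):
  rot[0] = overwhelmK2$
  rot[1] = verwhelmK2$o
  rot[2] = erwhelmK2$ov
  rot[3] = rwhelmK2$ove
  rot[4] = whelmK2$over
  rot[5] = helmK2$overw
  rot[6] = elmK2$overwh
  rot[7] = lmK2$overwhe
  rot[8] = mK2$overwhel
  rot[9] = K2$overwhelm
  rot[10] = 2$overwhelmK
  rot[11] = $overwhelmK2
Sorted (with $ < everything):
  sorted[0] = $overwhelmK2
  sorted[1] = 2$overwhelmK
  sorted[2] = K2$overwhelm
  sorted[3] = elmK2$overwh
  sorted[4] = erwhelmK2$ov
  sorted[5] = helmK2$overw
  sorted[6] = lmK2$overwhe
  sorted[7] = mK2$overwhel
  sorted[8] = overwhelmK2$
  sorted[9] = rwhelmK2$ove
  sorted[10] = verwhelmK2$o
  sorted[11] = whelmK2$over
sorted[11] = whelmK2$over

Answer: whelmK2$over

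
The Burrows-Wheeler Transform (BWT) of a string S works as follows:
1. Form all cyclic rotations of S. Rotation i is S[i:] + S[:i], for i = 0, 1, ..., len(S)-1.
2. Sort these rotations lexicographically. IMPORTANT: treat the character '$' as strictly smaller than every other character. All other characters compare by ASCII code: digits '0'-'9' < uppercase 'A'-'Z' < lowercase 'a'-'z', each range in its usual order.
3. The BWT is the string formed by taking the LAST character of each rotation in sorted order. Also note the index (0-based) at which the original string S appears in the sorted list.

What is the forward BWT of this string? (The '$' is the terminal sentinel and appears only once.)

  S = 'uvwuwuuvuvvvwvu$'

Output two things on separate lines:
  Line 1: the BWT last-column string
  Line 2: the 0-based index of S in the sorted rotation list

All 16 rotations (rotation i = S[i:]+S[:i]):
  rot[0] = uvwuwuuvuvvvwvu$
  rot[1] = vwuwuuvuvvvwvu$u
  rot[2] = wuwuuvuvvvwvu$uv
  rot[3] = uwuuvuvvvwvu$uvw
  rot[4] = wuuvuvvvwvu$uvwu
  rot[5] = uuvuvvvwvu$uvwuw
  rot[6] = uvuvvvwvu$uvwuwu
  rot[7] = vuvvvwvu$uvwuwuu
  rot[8] = uvvvwvu$uvwuwuuv
  rot[9] = vvvwvu$uvwuwuuvu
  rot[10] = vvwvu$uvwuwuuvuv
  rot[11] = vwvu$uvwuwuuvuvv
  rot[12] = wvu$uvwuwuuvuvvv
  rot[13] = vu$uvwuwuuvuvvvw
  rot[14] = u$uvwuwuuvuvvvwv
  rot[15] = $uvwuwuuvuvvvwvu
Sorted (with $ < everything):
  sorted[0] = $uvwuwuuvuvvvwvu  (last char: 'u')
  sorted[1] = u$uvwuwuuvuvvvwv  (last char: 'v')
  sorted[2] = uuvuvvvwvu$uvwuw  (last char: 'w')
  sorted[3] = uvuvvvwvu$uvwuwu  (last char: 'u')
  sorted[4] = uvvvwvu$uvwuwuuv  (last char: 'v')
  sorted[5] = uvwuwuuvuvvvwvu$  (last char: '$')
  sorted[6] = uwuuvuvvvwvu$uvw  (last char: 'w')
  sorted[7] = vu$uvwuwuuvuvvvw  (last char: 'w')
  sorted[8] = vuvvvwvu$uvwuwuu  (last char: 'u')
  sorted[9] = vvvwvu$uvwuwuuvu  (last char: 'u')
  sorted[10] = vvwvu$uvwuwuuvuv  (last char: 'v')
  sorted[11] = vwuwuuvuvvvwvu$u  (last char: 'u')
  sorted[12] = vwvu$uvwuwuuvuvv  (last char: 'v')
  sorted[13] = wuuvuvvvwvu$uvwu  (last char: 'u')
  sorted[14] = wuwuuvuvvvwvu$uv  (last char: 'v')
  sorted[15] = wvu$uvwuwuuvuvvv  (last char: 'v')
Last column: uvwuv$wwuuvuvuvv
Original string S is at sorted index 5

Answer: uvwuv$wwuuvuvuvv
5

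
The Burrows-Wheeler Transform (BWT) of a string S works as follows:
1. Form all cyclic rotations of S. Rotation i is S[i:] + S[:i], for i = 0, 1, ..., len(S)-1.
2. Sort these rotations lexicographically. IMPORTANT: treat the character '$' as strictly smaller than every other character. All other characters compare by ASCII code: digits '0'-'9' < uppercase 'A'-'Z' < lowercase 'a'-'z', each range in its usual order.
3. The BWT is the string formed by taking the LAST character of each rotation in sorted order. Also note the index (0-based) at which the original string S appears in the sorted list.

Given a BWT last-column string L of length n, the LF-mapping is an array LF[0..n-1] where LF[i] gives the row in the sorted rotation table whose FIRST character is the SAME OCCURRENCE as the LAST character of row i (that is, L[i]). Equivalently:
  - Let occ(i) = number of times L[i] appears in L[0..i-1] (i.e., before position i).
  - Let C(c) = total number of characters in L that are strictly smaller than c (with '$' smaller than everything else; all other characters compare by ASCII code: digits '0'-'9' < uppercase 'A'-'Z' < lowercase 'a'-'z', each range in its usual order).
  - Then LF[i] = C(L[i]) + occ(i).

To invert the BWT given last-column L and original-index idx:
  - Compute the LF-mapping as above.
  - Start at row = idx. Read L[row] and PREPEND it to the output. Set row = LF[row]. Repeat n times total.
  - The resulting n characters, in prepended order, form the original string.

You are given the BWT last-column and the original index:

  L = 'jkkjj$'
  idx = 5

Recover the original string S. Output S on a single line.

Answer: kjjkj$

Derivation:
LF mapping: 1 4 5 2 3 0
Walk LF starting at row 5, prepending L[row]:
  step 1: row=5, L[5]='$', prepend. Next row=LF[5]=0
  step 2: row=0, L[0]='j', prepend. Next row=LF[0]=1
  step 3: row=1, L[1]='k', prepend. Next row=LF[1]=4
  step 4: row=4, L[4]='j', prepend. Next row=LF[4]=3
  step 5: row=3, L[3]='j', prepend. Next row=LF[3]=2
  step 6: row=2, L[2]='k', prepend. Next row=LF[2]=5
Reversed output: kjjkj$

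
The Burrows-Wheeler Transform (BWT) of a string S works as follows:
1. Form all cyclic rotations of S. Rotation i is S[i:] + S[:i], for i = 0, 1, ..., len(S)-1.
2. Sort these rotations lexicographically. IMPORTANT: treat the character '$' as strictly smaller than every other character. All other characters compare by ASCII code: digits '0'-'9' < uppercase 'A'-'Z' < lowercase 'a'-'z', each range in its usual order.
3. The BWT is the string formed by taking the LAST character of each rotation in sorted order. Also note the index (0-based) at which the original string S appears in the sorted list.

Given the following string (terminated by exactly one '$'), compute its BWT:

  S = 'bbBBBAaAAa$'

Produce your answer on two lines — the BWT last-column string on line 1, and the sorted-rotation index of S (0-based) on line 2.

Answer: aaABBBbAAb$
10

Derivation:
All 11 rotations (rotation i = S[i:]+S[:i]):
  rot[0] = bbBBBAaAAa$
  rot[1] = bBBBAaAAa$b
  rot[2] = BBBAaAAa$bb
  rot[3] = BBAaAAa$bbB
  rot[4] = BAaAAa$bbBB
  rot[5] = AaAAa$bbBBB
  rot[6] = aAAa$bbBBBA
  rot[7] = AAa$bbBBBAa
  rot[8] = Aa$bbBBBAaA
  rot[9] = a$bbBBBAaAA
  rot[10] = $bbBBBAaAAa
Sorted (with $ < everything):
  sorted[0] = $bbBBBAaAAa  (last char: 'a')
  sorted[1] = AAa$bbBBBAa  (last char: 'a')
  sorted[2] = Aa$bbBBBAaA  (last char: 'A')
  sorted[3] = AaAAa$bbBBB  (last char: 'B')
  sorted[4] = BAaAAa$bbBB  (last char: 'B')
  sorted[5] = BBAaAAa$bbB  (last char: 'B')
  sorted[6] = BBBAaAAa$bb  (last char: 'b')
  sorted[7] = a$bbBBBAaAA  (last char: 'A')
  sorted[8] = aAAa$bbBBBA  (last char: 'A')
  sorted[9] = bBBBAaAAa$b  (last char: 'b')
  sorted[10] = bbBBBAaAAa$  (last char: '$')
Last column: aaABBBbAAb$
Original string S is at sorted index 10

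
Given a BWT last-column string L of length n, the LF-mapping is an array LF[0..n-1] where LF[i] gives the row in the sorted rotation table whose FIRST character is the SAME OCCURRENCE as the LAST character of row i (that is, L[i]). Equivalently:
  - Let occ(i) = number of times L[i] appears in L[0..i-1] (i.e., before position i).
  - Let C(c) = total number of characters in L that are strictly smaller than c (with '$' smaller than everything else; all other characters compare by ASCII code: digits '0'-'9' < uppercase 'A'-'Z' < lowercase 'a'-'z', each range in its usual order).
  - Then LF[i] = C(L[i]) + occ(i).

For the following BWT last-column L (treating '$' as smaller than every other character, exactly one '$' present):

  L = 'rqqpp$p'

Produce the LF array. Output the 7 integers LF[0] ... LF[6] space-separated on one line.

Char counts: '$':1, 'p':3, 'q':2, 'r':1
C (first-col start): C('$')=0, C('p')=1, C('q')=4, C('r')=6
L[0]='r': occ=0, LF[0]=C('r')+0=6+0=6
L[1]='q': occ=0, LF[1]=C('q')+0=4+0=4
L[2]='q': occ=1, LF[2]=C('q')+1=4+1=5
L[3]='p': occ=0, LF[3]=C('p')+0=1+0=1
L[4]='p': occ=1, LF[4]=C('p')+1=1+1=2
L[5]='$': occ=0, LF[5]=C('$')+0=0+0=0
L[6]='p': occ=2, LF[6]=C('p')+2=1+2=3

Answer: 6 4 5 1 2 0 3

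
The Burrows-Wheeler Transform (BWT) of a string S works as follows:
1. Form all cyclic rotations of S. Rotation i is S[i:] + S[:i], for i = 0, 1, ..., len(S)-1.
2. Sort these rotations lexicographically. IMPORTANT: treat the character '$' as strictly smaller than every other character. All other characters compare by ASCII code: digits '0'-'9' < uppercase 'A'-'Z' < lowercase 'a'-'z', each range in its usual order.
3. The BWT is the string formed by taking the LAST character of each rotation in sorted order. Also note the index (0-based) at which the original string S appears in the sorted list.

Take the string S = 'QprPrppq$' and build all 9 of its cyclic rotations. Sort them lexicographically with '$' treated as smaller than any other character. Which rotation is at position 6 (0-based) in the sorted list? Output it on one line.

All 9 rotations (rotation i = S[i:]+S[:i]):
  rot[0] = QprPrppq$
  rot[1] = prPrppq$Q
  rot[2] = rPrppq$Qp
  rot[3] = Prppq$Qpr
  rot[4] = rppq$QprP
  rot[5] = ppq$QprPr
  rot[6] = pq$QprPrp
  rot[7] = q$QprPrpp
  rot[8] = $QprPrppq
Sorted (with $ < everything):
  sorted[0] = $QprPrppq
  sorted[1] = Prppq$Qpr
  sorted[2] = QprPrppq$
  sorted[3] = ppq$QprPr
  sorted[4] = pq$QprPrp
  sorted[5] = prPrppq$Q
  sorted[6] = q$QprPrpp
  sorted[7] = rPrppq$Qp
  sorted[8] = rppq$QprP
sorted[6] = q$QprPrpp

Answer: q$QprPrpp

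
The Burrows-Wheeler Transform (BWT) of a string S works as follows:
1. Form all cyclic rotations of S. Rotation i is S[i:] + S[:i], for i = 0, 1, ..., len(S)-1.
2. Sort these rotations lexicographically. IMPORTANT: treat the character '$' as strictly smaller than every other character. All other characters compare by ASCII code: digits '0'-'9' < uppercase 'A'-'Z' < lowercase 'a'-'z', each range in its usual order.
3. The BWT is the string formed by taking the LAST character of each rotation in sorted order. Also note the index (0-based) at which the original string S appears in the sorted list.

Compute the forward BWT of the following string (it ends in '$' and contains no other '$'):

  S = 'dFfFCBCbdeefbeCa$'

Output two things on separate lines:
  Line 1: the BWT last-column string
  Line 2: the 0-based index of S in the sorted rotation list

Answer: aCFeBfdCCf$bbdeFe
10

Derivation:
All 17 rotations (rotation i = S[i:]+S[:i]):
  rot[0] = dFfFCBCbdeefbeCa$
  rot[1] = FfFCBCbdeefbeCa$d
  rot[2] = fFCBCbdeefbeCa$dF
  rot[3] = FCBCbdeefbeCa$dFf
  rot[4] = CBCbdeefbeCa$dFfF
  rot[5] = BCbdeefbeCa$dFfFC
  rot[6] = CbdeefbeCa$dFfFCB
  rot[7] = bdeefbeCa$dFfFCBC
  rot[8] = deefbeCa$dFfFCBCb
  rot[9] = eefbeCa$dFfFCBCbd
  rot[10] = efbeCa$dFfFCBCbde
  rot[11] = fbeCa$dFfFCBCbdee
  rot[12] = beCa$dFfFCBCbdeef
  rot[13] = eCa$dFfFCBCbdeefb
  rot[14] = Ca$dFfFCBCbdeefbe
  rot[15] = a$dFfFCBCbdeefbeC
  rot[16] = $dFfFCBCbdeefbeCa
Sorted (with $ < everything):
  sorted[0] = $dFfFCBCbdeefbeCa  (last char: 'a')
  sorted[1] = BCbdeefbeCa$dFfFC  (last char: 'C')
  sorted[2] = CBCbdeefbeCa$dFfF  (last char: 'F')
  sorted[3] = Ca$dFfFCBCbdeefbe  (last char: 'e')
  sorted[4] = CbdeefbeCa$dFfFCB  (last char: 'B')
  sorted[5] = FCBCbdeefbeCa$dFf  (last char: 'f')
  sorted[6] = FfFCBCbdeefbeCa$d  (last char: 'd')
  sorted[7] = a$dFfFCBCbdeefbeC  (last char: 'C')
  sorted[8] = bdeefbeCa$dFfFCBC  (last char: 'C')
  sorted[9] = beCa$dFfFCBCbdeef  (last char: 'f')
  sorted[10] = dFfFCBCbdeefbeCa$  (last char: '$')
  sorted[11] = deefbeCa$dFfFCBCb  (last char: 'b')
  sorted[12] = eCa$dFfFCBCbdeefb  (last char: 'b')
  sorted[13] = eefbeCa$dFfFCBCbd  (last char: 'd')
  sorted[14] = efbeCa$dFfFCBCbde  (last char: 'e')
  sorted[15] = fFCBCbdeefbeCa$dF  (last char: 'F')
  sorted[16] = fbeCa$dFfFCBCbdee  (last char: 'e')
Last column: aCFeBfdCCf$bbdeFe
Original string S is at sorted index 10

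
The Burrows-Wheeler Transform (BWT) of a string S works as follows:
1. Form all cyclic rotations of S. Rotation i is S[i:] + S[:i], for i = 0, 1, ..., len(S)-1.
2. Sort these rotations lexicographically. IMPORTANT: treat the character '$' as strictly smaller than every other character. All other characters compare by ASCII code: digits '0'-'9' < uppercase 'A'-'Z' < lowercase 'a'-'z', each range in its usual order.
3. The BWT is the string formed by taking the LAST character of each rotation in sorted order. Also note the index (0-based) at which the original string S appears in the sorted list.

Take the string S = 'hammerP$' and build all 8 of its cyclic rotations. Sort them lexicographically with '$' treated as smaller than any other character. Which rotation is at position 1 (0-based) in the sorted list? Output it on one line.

Answer: P$hammer

Derivation:
All 8 rotations (rotation i = S[i:]+S[:i]):
  rot[0] = hammerP$
  rot[1] = ammerP$h
  rot[2] = mmerP$ha
  rot[3] = merP$ham
  rot[4] = erP$hamm
  rot[5] = rP$hamme
  rot[6] = P$hammer
  rot[7] = $hammerP
Sorted (with $ < everything):
  sorted[0] = $hammerP
  sorted[1] = P$hammer
  sorted[2] = ammerP$h
  sorted[3] = erP$hamm
  sorted[4] = hammerP$
  sorted[5] = merP$ham
  sorted[6] = mmerP$ha
  sorted[7] = rP$hamme
sorted[1] = P$hammer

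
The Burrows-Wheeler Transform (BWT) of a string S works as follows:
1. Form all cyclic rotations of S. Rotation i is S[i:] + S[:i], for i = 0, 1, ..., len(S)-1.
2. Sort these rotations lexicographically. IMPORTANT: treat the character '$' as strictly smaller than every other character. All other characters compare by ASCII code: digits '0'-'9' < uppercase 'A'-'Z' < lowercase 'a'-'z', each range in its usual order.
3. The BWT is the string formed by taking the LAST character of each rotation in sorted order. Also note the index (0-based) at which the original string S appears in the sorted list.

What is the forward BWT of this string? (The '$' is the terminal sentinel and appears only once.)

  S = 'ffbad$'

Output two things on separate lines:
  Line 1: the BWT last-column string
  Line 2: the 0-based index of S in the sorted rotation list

Answer: dbfaf$
5

Derivation:
All 6 rotations (rotation i = S[i:]+S[:i]):
  rot[0] = ffbad$
  rot[1] = fbad$f
  rot[2] = bad$ff
  rot[3] = ad$ffb
  rot[4] = d$ffba
  rot[5] = $ffbad
Sorted (with $ < everything):
  sorted[0] = $ffbad  (last char: 'd')
  sorted[1] = ad$ffb  (last char: 'b')
  sorted[2] = bad$ff  (last char: 'f')
  sorted[3] = d$ffba  (last char: 'a')
  sorted[4] = fbad$f  (last char: 'f')
  sorted[5] = ffbad$  (last char: '$')
Last column: dbfaf$
Original string S is at sorted index 5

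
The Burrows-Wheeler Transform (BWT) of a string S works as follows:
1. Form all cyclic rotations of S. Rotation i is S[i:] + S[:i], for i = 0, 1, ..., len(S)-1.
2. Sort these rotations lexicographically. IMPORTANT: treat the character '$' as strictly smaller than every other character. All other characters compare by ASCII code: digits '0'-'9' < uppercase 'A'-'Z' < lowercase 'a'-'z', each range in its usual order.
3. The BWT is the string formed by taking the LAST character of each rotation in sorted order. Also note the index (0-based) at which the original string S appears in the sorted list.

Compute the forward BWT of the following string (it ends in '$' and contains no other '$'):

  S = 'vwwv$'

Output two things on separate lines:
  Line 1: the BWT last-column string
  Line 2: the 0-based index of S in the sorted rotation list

All 5 rotations (rotation i = S[i:]+S[:i]):
  rot[0] = vwwv$
  rot[1] = wwv$v
  rot[2] = wv$vw
  rot[3] = v$vww
  rot[4] = $vwwv
Sorted (with $ < everything):
  sorted[0] = $vwwv  (last char: 'v')
  sorted[1] = v$vww  (last char: 'w')
  sorted[2] = vwwv$  (last char: '$')
  sorted[3] = wv$vw  (last char: 'w')
  sorted[4] = wwv$v  (last char: 'v')
Last column: vw$wv
Original string S is at sorted index 2

Answer: vw$wv
2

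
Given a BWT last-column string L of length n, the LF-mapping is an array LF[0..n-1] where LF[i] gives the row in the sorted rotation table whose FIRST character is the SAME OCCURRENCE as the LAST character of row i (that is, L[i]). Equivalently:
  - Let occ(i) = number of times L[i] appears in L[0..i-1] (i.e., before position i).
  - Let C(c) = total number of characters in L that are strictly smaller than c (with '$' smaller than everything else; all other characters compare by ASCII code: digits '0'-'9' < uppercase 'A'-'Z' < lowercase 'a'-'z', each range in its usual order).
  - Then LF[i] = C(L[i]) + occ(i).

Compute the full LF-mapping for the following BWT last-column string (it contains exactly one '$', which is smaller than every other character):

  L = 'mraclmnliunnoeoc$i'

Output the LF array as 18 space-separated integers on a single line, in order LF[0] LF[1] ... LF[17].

Answer: 9 16 1 2 7 10 11 8 5 17 12 13 14 4 15 3 0 6

Derivation:
Char counts: '$':1, 'a':1, 'c':2, 'e':1, 'i':2, 'l':2, 'm':2, 'n':3, 'o':2, 'r':1, 'u':1
C (first-col start): C('$')=0, C('a')=1, C('c')=2, C('e')=4, C('i')=5, C('l')=7, C('m')=9, C('n')=11, C('o')=14, C('r')=16, C('u')=17
L[0]='m': occ=0, LF[0]=C('m')+0=9+0=9
L[1]='r': occ=0, LF[1]=C('r')+0=16+0=16
L[2]='a': occ=0, LF[2]=C('a')+0=1+0=1
L[3]='c': occ=0, LF[3]=C('c')+0=2+0=2
L[4]='l': occ=0, LF[4]=C('l')+0=7+0=7
L[5]='m': occ=1, LF[5]=C('m')+1=9+1=10
L[6]='n': occ=0, LF[6]=C('n')+0=11+0=11
L[7]='l': occ=1, LF[7]=C('l')+1=7+1=8
L[8]='i': occ=0, LF[8]=C('i')+0=5+0=5
L[9]='u': occ=0, LF[9]=C('u')+0=17+0=17
L[10]='n': occ=1, LF[10]=C('n')+1=11+1=12
L[11]='n': occ=2, LF[11]=C('n')+2=11+2=13
L[12]='o': occ=0, LF[12]=C('o')+0=14+0=14
L[13]='e': occ=0, LF[13]=C('e')+0=4+0=4
L[14]='o': occ=1, LF[14]=C('o')+1=14+1=15
L[15]='c': occ=1, LF[15]=C('c')+1=2+1=3
L[16]='$': occ=0, LF[16]=C('$')+0=0+0=0
L[17]='i': occ=1, LF[17]=C('i')+1=5+1=6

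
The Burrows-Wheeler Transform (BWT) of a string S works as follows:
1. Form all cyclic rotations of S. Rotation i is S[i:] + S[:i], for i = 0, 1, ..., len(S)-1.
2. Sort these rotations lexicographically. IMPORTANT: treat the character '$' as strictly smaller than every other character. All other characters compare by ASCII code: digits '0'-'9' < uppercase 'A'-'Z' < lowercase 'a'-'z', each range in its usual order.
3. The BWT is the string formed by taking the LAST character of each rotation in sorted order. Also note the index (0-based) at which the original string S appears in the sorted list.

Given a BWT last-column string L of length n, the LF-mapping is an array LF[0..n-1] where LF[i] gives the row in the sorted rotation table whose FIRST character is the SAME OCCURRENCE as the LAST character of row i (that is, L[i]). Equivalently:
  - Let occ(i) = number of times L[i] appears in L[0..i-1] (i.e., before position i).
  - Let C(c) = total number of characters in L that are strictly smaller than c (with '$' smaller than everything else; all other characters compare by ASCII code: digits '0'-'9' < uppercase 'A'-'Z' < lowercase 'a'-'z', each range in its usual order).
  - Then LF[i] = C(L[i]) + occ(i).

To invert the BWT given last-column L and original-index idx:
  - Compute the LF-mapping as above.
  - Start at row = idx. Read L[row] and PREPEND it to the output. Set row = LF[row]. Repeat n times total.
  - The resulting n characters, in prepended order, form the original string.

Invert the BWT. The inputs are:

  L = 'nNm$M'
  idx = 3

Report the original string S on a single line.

LF mapping: 4 2 3 0 1
Walk LF starting at row 3, prepending L[row]:
  step 1: row=3, L[3]='$', prepend. Next row=LF[3]=0
  step 2: row=0, L[0]='n', prepend. Next row=LF[0]=4
  step 3: row=4, L[4]='M', prepend. Next row=LF[4]=1
  step 4: row=1, L[1]='N', prepend. Next row=LF[1]=2
  step 5: row=2, L[2]='m', prepend. Next row=LF[2]=3
Reversed output: mNMn$

Answer: mNMn$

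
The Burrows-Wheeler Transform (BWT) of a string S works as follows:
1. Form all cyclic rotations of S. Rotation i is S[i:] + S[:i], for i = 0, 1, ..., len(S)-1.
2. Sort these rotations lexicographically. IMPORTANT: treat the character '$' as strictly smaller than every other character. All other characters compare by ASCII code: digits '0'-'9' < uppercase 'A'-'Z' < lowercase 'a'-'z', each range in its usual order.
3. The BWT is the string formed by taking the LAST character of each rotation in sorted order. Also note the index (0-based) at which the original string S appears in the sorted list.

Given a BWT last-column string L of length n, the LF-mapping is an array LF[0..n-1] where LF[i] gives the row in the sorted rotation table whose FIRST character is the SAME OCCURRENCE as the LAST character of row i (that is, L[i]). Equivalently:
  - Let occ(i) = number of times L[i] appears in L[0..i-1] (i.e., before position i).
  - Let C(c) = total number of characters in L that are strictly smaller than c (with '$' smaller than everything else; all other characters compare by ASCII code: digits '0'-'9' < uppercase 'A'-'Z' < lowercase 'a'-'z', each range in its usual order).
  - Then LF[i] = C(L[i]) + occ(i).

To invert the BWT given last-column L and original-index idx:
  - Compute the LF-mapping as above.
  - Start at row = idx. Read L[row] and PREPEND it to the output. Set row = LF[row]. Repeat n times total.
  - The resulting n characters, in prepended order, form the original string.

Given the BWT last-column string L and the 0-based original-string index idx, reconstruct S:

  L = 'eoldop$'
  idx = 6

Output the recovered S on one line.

Answer: poodle$

Derivation:
LF mapping: 2 4 3 1 5 6 0
Walk LF starting at row 6, prepending L[row]:
  step 1: row=6, L[6]='$', prepend. Next row=LF[6]=0
  step 2: row=0, L[0]='e', prepend. Next row=LF[0]=2
  step 3: row=2, L[2]='l', prepend. Next row=LF[2]=3
  step 4: row=3, L[3]='d', prepend. Next row=LF[3]=1
  step 5: row=1, L[1]='o', prepend. Next row=LF[1]=4
  step 6: row=4, L[4]='o', prepend. Next row=LF[4]=5
  step 7: row=5, L[5]='p', prepend. Next row=LF[5]=6
Reversed output: poodle$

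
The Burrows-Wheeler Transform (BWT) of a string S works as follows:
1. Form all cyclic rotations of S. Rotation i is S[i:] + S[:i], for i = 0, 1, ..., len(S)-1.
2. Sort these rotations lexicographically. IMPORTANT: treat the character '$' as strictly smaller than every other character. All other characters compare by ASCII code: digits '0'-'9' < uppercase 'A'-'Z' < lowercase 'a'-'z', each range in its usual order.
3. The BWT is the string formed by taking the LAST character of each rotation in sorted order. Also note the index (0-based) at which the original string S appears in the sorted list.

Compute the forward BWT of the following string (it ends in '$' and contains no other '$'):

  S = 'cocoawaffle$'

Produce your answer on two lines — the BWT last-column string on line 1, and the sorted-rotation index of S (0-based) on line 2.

All 12 rotations (rotation i = S[i:]+S[:i]):
  rot[0] = cocoawaffle$
  rot[1] = ocoawaffle$c
  rot[2] = coawaffle$co
  rot[3] = oawaffle$coc
  rot[4] = awaffle$coco
  rot[5] = waffle$cocoa
  rot[6] = affle$cocoaw
  rot[7] = ffle$cocoawa
  rot[8] = fle$cocoawaf
  rot[9] = le$cocoawaff
  rot[10] = e$cocoawaffl
  rot[11] = $cocoawaffle
Sorted (with $ < everything):
  sorted[0] = $cocoawaffle  (last char: 'e')
  sorted[1] = affle$cocoaw  (last char: 'w')
  sorted[2] = awaffle$coco  (last char: 'o')
  sorted[3] = coawaffle$co  (last char: 'o')
  sorted[4] = cocoawaffle$  (last char: '$')
  sorted[5] = e$cocoawaffl  (last char: 'l')
  sorted[6] = ffle$cocoawa  (last char: 'a')
  sorted[7] = fle$cocoawaf  (last char: 'f')
  sorted[8] = le$cocoawaff  (last char: 'f')
  sorted[9] = oawaffle$coc  (last char: 'c')
  sorted[10] = ocoawaffle$c  (last char: 'c')
  sorted[11] = waffle$cocoa  (last char: 'a')
Last column: ewoo$laffcca
Original string S is at sorted index 4

Answer: ewoo$laffcca
4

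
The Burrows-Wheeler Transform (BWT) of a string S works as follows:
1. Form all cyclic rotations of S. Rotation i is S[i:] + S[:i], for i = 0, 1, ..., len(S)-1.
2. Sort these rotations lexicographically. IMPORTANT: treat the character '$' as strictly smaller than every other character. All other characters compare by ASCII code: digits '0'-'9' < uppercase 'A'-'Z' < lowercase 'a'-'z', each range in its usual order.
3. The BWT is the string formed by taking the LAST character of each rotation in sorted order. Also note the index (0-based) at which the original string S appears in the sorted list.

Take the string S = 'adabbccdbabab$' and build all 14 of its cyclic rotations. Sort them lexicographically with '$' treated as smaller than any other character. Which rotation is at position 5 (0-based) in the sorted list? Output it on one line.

All 14 rotations (rotation i = S[i:]+S[:i]):
  rot[0] = adabbccdbabab$
  rot[1] = dabbccdbabab$a
  rot[2] = abbccdbabab$ad
  rot[3] = bbccdbabab$ada
  rot[4] = bccdbabab$adab
  rot[5] = ccdbabab$adabb
  rot[6] = cdbabab$adabbc
  rot[7] = dbabab$adabbcc
  rot[8] = babab$adabbccd
  rot[9] = abab$adabbccdb
  rot[10] = bab$adabbccdba
  rot[11] = ab$adabbccdbab
  rot[12] = b$adabbccdbaba
  rot[13] = $adabbccdbabab
Sorted (with $ < everything):
  sorted[0] = $adabbccdbabab
  sorted[1] = ab$adabbccdbab
  sorted[2] = abab$adabbccdb
  sorted[3] = abbccdbabab$ad
  sorted[4] = adabbccdbabab$
  sorted[5] = b$adabbccdbaba
  sorted[6] = bab$adabbccdba
  sorted[7] = babab$adabbccd
  sorted[8] = bbccdbabab$ada
  sorted[9] = bccdbabab$adab
  sorted[10] = ccdbabab$adabb
  sorted[11] = cdbabab$adabbc
  sorted[12] = dabbccdbabab$a
  sorted[13] = dbabab$adabbcc
sorted[5] = b$adabbccdbaba

Answer: b$adabbccdbaba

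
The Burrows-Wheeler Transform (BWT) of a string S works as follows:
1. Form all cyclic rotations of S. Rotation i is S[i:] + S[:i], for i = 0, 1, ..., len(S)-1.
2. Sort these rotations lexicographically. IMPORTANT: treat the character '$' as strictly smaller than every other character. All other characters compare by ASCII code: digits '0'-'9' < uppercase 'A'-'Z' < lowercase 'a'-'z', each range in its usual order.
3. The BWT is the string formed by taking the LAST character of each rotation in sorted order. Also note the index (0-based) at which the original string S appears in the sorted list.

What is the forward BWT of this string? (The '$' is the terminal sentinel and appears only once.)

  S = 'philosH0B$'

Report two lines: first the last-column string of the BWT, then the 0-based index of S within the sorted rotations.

Answer: BH0sphil$o
8

Derivation:
All 10 rotations (rotation i = S[i:]+S[:i]):
  rot[0] = philosH0B$
  rot[1] = hilosH0B$p
  rot[2] = ilosH0B$ph
  rot[3] = losH0B$phi
  rot[4] = osH0B$phil
  rot[5] = sH0B$philo
  rot[6] = H0B$philos
  rot[7] = 0B$philosH
  rot[8] = B$philosH0
  rot[9] = $philosH0B
Sorted (with $ < everything):
  sorted[0] = $philosH0B  (last char: 'B')
  sorted[1] = 0B$philosH  (last char: 'H')
  sorted[2] = B$philosH0  (last char: '0')
  sorted[3] = H0B$philos  (last char: 's')
  sorted[4] = hilosH0B$p  (last char: 'p')
  sorted[5] = ilosH0B$ph  (last char: 'h')
  sorted[6] = losH0B$phi  (last char: 'i')
  sorted[7] = osH0B$phil  (last char: 'l')
  sorted[8] = philosH0B$  (last char: '$')
  sorted[9] = sH0B$philo  (last char: 'o')
Last column: BH0sphil$o
Original string S is at sorted index 8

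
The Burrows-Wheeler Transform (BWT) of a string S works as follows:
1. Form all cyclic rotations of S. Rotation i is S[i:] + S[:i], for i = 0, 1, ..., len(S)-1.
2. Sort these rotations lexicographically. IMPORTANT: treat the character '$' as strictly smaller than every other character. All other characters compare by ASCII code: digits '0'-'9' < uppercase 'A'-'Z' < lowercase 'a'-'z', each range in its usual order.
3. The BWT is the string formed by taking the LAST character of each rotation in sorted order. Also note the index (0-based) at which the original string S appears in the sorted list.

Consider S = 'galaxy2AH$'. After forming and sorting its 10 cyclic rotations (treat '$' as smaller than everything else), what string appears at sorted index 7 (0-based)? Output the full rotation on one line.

Answer: laxy2AH$ga

Derivation:
All 10 rotations (rotation i = S[i:]+S[:i]):
  rot[0] = galaxy2AH$
  rot[1] = alaxy2AH$g
  rot[2] = laxy2AH$ga
  rot[3] = axy2AH$gal
  rot[4] = xy2AH$gala
  rot[5] = y2AH$galax
  rot[6] = 2AH$galaxy
  rot[7] = AH$galaxy2
  rot[8] = H$galaxy2A
  rot[9] = $galaxy2AH
Sorted (with $ < everything):
  sorted[0] = $galaxy2AH
  sorted[1] = 2AH$galaxy
  sorted[2] = AH$galaxy2
  sorted[3] = H$galaxy2A
  sorted[4] = alaxy2AH$g
  sorted[5] = axy2AH$gal
  sorted[6] = galaxy2AH$
  sorted[7] = laxy2AH$ga
  sorted[8] = xy2AH$gala
  sorted[9] = y2AH$galax
sorted[7] = laxy2AH$ga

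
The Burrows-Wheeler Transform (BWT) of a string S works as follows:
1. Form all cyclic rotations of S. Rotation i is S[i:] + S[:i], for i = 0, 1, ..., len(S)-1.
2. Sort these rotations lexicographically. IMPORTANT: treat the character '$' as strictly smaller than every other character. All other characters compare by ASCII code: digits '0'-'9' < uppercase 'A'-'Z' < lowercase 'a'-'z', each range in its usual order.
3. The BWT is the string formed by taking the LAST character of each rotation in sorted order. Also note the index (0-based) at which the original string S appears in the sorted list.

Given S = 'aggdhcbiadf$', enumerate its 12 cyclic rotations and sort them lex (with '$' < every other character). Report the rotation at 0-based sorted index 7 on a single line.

All 12 rotations (rotation i = S[i:]+S[:i]):
  rot[0] = aggdhcbiadf$
  rot[1] = ggdhcbiadf$a
  rot[2] = gdhcbiadf$ag
  rot[3] = dhcbiadf$agg
  rot[4] = hcbiadf$aggd
  rot[5] = cbiadf$aggdh
  rot[6] = biadf$aggdhc
  rot[7] = iadf$aggdhcb
  rot[8] = adf$aggdhcbi
  rot[9] = df$aggdhcbia
  rot[10] = f$aggdhcbiad
  rot[11] = $aggdhcbiadf
Sorted (with $ < everything):
  sorted[0] = $aggdhcbiadf
  sorted[1] = adf$aggdhcbi
  sorted[2] = aggdhcbiadf$
  sorted[3] = biadf$aggdhc
  sorted[4] = cbiadf$aggdh
  sorted[5] = df$aggdhcbia
  sorted[6] = dhcbiadf$agg
  sorted[7] = f$aggdhcbiad
  sorted[8] = gdhcbiadf$ag
  sorted[9] = ggdhcbiadf$a
  sorted[10] = hcbiadf$aggd
  sorted[11] = iadf$aggdhcb
sorted[7] = f$aggdhcbiad

Answer: f$aggdhcbiad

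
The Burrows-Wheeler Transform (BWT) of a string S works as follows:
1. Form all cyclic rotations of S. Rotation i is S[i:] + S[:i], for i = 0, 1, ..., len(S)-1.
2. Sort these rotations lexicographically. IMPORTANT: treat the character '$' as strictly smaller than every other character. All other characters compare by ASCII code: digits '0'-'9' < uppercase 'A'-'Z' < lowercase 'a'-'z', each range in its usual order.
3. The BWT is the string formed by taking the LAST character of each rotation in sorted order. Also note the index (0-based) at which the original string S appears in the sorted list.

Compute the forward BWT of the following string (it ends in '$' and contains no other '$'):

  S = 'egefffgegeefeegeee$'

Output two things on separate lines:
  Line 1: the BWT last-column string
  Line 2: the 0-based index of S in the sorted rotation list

All 19 rotations (rotation i = S[i:]+S[:i]):
  rot[0] = egefffgegeefeegeee$
  rot[1] = gefffgegeefeegeee$e
  rot[2] = efffgegeefeegeee$eg
  rot[3] = fffgegeefeegeee$ege
  rot[4] = ffgegeefeegeee$egef
  rot[5] = fgegeefeegeee$egeff
  rot[6] = gegeefeegeee$egefff
  rot[7] = egeefeegeee$egefffg
  rot[8] = geefeegeee$egefffge
  rot[9] = eefeegeee$egefffgeg
  rot[10] = efeegeee$egefffgege
  rot[11] = feegeee$egefffgegee
  rot[12] = eegeee$egefffgegeef
  rot[13] = egeee$egefffgegeefe
  rot[14] = geee$egefffgegeefee
  rot[15] = eee$egefffgegeefeeg
  rot[16] = ee$egefffgegeefeege
  rot[17] = e$egefffgegeefeegee
  rot[18] = $egefffgegeefeegeee
Sorted (with $ < everything):
  sorted[0] = $egefffgegeefeegeee  (last char: 'e')
  sorted[1] = e$egefffgegeefeegee  (last char: 'e')
  sorted[2] = ee$egefffgegeefeege  (last char: 'e')
  sorted[3] = eee$egefffgegeefeeg  (last char: 'g')
  sorted[4] = eefeegeee$egefffgeg  (last char: 'g')
  sorted[5] = eegeee$egefffgegeef  (last char: 'f')
  sorted[6] = efeegeee$egefffgege  (last char: 'e')
  sorted[7] = efffgegeefeegeee$eg  (last char: 'g')
  sorted[8] = egeee$egefffgegeefe  (last char: 'e')
  sorted[9] = egeefeegeee$egefffg  (last char: 'g')
  sorted[10] = egefffgegeefeegeee$  (last char: '$')
  sorted[11] = feegeee$egefffgegee  (last char: 'e')
  sorted[12] = fffgegeefeegeee$ege  (last char: 'e')
  sorted[13] = ffgegeefeegeee$egef  (last char: 'f')
  sorted[14] = fgegeefeegeee$egeff  (last char: 'f')
  sorted[15] = geee$egefffgegeefee  (last char: 'e')
  sorted[16] = geefeegeee$egefffge  (last char: 'e')
  sorted[17] = gefffgegeefeegeee$e  (last char: 'e')
  sorted[18] = gegeefeegeee$egefff  (last char: 'f')
Last column: eeeggfegeg$eeffeeef
Original string S is at sorted index 10

Answer: eeeggfegeg$eeffeeef
10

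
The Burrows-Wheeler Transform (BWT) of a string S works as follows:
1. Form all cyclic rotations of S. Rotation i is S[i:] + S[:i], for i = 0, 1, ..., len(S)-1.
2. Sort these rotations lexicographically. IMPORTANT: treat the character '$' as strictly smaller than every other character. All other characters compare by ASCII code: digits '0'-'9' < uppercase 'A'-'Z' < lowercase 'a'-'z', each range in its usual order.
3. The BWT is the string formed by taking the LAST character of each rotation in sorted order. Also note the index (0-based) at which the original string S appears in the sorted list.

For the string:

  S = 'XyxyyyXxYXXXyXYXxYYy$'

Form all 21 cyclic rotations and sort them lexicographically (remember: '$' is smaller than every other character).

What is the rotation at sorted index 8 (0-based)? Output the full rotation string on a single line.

All 21 rotations (rotation i = S[i:]+S[:i]):
  rot[0] = XyxyyyXxYXXXyXYXxYYy$
  rot[1] = yxyyyXxYXXXyXYXxYYy$X
  rot[2] = xyyyXxYXXXyXYXxYYy$Xy
  rot[3] = yyyXxYXXXyXYXxYYy$Xyx
  rot[4] = yyXxYXXXyXYXxYYy$Xyxy
  rot[5] = yXxYXXXyXYXxYYy$Xyxyy
  rot[6] = XxYXXXyXYXxYYy$Xyxyyy
  rot[7] = xYXXXyXYXxYYy$XyxyyyX
  rot[8] = YXXXyXYXxYYy$XyxyyyXx
  rot[9] = XXXyXYXxYYy$XyxyyyXxY
  rot[10] = XXyXYXxYYy$XyxyyyXxYX
  rot[11] = XyXYXxYYy$XyxyyyXxYXX
  rot[12] = yXYXxYYy$XyxyyyXxYXXX
  rot[13] = XYXxYYy$XyxyyyXxYXXXy
  rot[14] = YXxYYy$XyxyyyXxYXXXyX
  rot[15] = XxYYy$XyxyyyXxYXXXyXY
  rot[16] = xYYy$XyxyyyXxYXXXyXYX
  rot[17] = YYy$XyxyyyXxYXXXyXYXx
  rot[18] = Yy$XyxyyyXxYXXXyXYXxY
  rot[19] = y$XyxyyyXxYXXXyXYXxYY
  rot[20] = $XyxyyyXxYXXXyXYXxYYy
Sorted (with $ < everything):
  sorted[0] = $XyxyyyXxYXXXyXYXxYYy
  sorted[1] = XXXyXYXxYYy$XyxyyyXxY
  sorted[2] = XXyXYXxYYy$XyxyyyXxYX
  sorted[3] = XYXxYYy$XyxyyyXxYXXXy
  sorted[4] = XxYXXXyXYXxYYy$Xyxyyy
  sorted[5] = XxYYy$XyxyyyXxYXXXyXY
  sorted[6] = XyXYXxYYy$XyxyyyXxYXX
  sorted[7] = XyxyyyXxYXXXyXYXxYYy$
  sorted[8] = YXXXyXYXxYYy$XyxyyyXx
  sorted[9] = YXxYYy$XyxyyyXxYXXXyX
  sorted[10] = YYy$XyxyyyXxYXXXyXYXx
  sorted[11] = Yy$XyxyyyXxYXXXyXYXxY
  sorted[12] = xYXXXyXYXxYYy$XyxyyyX
  sorted[13] = xYYy$XyxyyyXxYXXXyXYX
  sorted[14] = xyyyXxYXXXyXYXxYYy$Xy
  sorted[15] = y$XyxyyyXxYXXXyXYXxYY
  sorted[16] = yXYXxYYy$XyxyyyXxYXXX
  sorted[17] = yXxYXXXyXYXxYYy$Xyxyy
  sorted[18] = yxyyyXxYXXXyXYXxYYy$X
  sorted[19] = yyXxYXXXyXYXxYYy$Xyxy
  sorted[20] = yyyXxYXXXyXYXxYYy$Xyx
sorted[8] = YXXXyXYXxYYy$XyxyyyXx

Answer: YXXXyXYXxYYy$XyxyyyXx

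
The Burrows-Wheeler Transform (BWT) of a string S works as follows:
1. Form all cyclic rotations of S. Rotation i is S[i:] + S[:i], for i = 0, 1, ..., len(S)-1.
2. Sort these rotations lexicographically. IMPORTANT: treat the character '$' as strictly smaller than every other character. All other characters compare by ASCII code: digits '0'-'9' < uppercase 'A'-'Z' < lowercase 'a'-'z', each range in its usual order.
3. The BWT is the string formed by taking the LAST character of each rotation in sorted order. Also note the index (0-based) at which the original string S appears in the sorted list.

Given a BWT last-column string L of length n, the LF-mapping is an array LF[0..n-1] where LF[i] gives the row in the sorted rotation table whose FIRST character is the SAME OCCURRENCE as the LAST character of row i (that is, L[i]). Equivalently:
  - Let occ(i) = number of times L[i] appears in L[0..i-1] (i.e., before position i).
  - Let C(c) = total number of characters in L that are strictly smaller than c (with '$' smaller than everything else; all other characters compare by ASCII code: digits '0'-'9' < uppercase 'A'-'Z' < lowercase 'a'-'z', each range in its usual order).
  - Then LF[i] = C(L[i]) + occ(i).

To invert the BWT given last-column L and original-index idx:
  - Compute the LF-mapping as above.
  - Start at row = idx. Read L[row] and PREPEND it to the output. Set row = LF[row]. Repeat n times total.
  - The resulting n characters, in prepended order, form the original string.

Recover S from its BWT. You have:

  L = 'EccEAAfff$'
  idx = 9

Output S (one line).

Answer: fffcAcAEE$

Derivation:
LF mapping: 3 5 6 4 1 2 7 8 9 0
Walk LF starting at row 9, prepending L[row]:
  step 1: row=9, L[9]='$', prepend. Next row=LF[9]=0
  step 2: row=0, L[0]='E', prepend. Next row=LF[0]=3
  step 3: row=3, L[3]='E', prepend. Next row=LF[3]=4
  step 4: row=4, L[4]='A', prepend. Next row=LF[4]=1
  step 5: row=1, L[1]='c', prepend. Next row=LF[1]=5
  step 6: row=5, L[5]='A', prepend. Next row=LF[5]=2
  step 7: row=2, L[2]='c', prepend. Next row=LF[2]=6
  step 8: row=6, L[6]='f', prepend. Next row=LF[6]=7
  step 9: row=7, L[7]='f', prepend. Next row=LF[7]=8
  step 10: row=8, L[8]='f', prepend. Next row=LF[8]=9
Reversed output: fffcAcAEE$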